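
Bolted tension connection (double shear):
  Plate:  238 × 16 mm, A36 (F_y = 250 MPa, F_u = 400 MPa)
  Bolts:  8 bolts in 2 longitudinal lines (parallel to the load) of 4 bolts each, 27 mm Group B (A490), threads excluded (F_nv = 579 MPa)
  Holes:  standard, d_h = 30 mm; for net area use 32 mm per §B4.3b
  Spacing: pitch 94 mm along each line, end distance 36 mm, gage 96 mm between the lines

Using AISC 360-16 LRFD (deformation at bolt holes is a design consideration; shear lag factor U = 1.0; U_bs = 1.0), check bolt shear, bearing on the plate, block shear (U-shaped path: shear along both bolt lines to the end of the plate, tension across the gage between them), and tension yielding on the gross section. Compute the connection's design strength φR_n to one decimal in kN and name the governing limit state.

Bolt shear: A_b = π(27)²/4 = 572.56 mm². φR_n = 0.75 × 579 × 572.56 × 8 × 2 = 3978.1 kN.
Bearing (16 mm plate, F_u = 400 MPa): end bolts L_c = 36 − 30/2 = 21, R_n = min(1.2×21×16×400, 2.4×27×16×400) = 161.28 kN/bolt; interior L_c = 94 − 30 = 64, R_n = 414.72 kN/bolt. φR_n = 0.75 × (2×161.28 + 6×414.72) = 2108.2 kN.
Block shear: shear path 2×[36+3×94] = 2×318 mm, A_gv = 10176, A_nv = 2×(318 − 3.5×32)×16 = 6592 mm²; tension across gage: (96 − 1×32)×16 = 1024 mm². R_n = min(0.6×400×6592, 0.6×250×10176) + 1.0×400×1024 = min(1582.1, 1526.4) + 409.6 = 1936 kN. φR_n = 0.75 × 1936 = 1452.0 kN.
Tension yield (gross): A_g = 238×16 = 3808 mm². φR_n = 0.90 × 250 × 3808 = 856.8 kN.
Governing: min(3978.1, 2108.2, 1452.0, 856.8) = 856.8 kN → gross-section yield.

856.8 kN (gross-section yield governs)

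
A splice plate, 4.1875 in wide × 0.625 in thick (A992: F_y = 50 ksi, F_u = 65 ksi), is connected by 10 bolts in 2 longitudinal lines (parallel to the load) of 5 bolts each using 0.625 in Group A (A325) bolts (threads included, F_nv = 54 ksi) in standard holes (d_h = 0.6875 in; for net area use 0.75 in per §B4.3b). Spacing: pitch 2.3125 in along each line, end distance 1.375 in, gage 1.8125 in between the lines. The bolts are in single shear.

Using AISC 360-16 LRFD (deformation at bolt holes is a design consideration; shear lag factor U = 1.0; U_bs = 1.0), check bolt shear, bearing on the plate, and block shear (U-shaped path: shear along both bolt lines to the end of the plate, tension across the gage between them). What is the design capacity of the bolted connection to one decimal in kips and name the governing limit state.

124.3 kips (bolt shear governs)

Bolt shear: A_b = π(0.625)²/4 = 0.3068 in². φR_n = 0.75 × 54 × 0.3068 × 10 × 1 = 124.3 kips.
Bearing (0.625 in plate, F_u = 65 ksi): end bolts L_c = 1.375 − 0.6875/2 = 1.03125, R_n = min(1.2×1.03125×0.625×65, 2.4×0.625×0.625×65) = 50.273 kips/bolt; interior L_c = 2.3125 − 0.6875 = 1.625, R_n = 60.938 kips/bolt. φR_n = 0.75 × (2×50.273 + 8×60.938) = 441.0 kips.
Block shear: shear path 2×[1.375+4×2.3125] = 2×10.625 in, A_gv = 13.281, A_nv = 2×(10.625 − 4.5×0.75)×0.625 = 9.0625 in²; tension across gage: (1.8125 − 1×0.75)×0.625 = 0.66406 in². R_n = min(0.6×65×9.0625, 0.6×50×13.281) + 1.0×65×0.66406 = min(353.44, 398.43) + 43.164 = 396.6 kips. φR_n = 0.75 × 396.6 = 297.5 kips.
Governing: min(124.3, 441.0, 297.5) = 124.3 kips → bolt shear.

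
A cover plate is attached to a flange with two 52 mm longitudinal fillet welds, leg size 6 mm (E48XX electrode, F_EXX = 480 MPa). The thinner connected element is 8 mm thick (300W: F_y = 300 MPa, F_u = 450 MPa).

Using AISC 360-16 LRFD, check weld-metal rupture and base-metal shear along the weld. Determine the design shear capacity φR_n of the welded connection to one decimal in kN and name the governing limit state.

95.3 kN (weld metal governs)

Weld metal: throat = 0.707×6 = 4.242 mm, L = 2×52 = 104 mm. φR_n = 0.75 × 0.6 × 480 × 4.242 × 104 = 95.3 kN.
Base metal shear (8 mm plate): yield φR_n = 1.0×0.6×300×8×104 = 149.8 kN; rupture φR_n = 0.75×0.6×450×8×104 = 168.5 kN; take 149.8 kN (yield).
Governing: min(95.3, 149.8) = 95.3 kN → weld metal.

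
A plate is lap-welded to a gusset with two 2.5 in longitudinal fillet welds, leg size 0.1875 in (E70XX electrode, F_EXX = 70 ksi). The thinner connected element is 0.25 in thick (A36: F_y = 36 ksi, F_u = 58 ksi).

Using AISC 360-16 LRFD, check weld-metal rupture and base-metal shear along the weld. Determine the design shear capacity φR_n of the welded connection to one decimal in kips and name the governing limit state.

20.9 kips (weld metal governs)

Weld metal: throat = 0.707×0.1875 = 0.13256 in, L = 2×2.5 = 5 in. φR_n = 0.75 × 0.6 × 70 × 0.13256 × 5 = 20.9 kips.
Base metal shear (0.25 in plate): yield φR_n = 1.0×0.6×36×0.25×5 = 27.0 kips; rupture φR_n = 0.75×0.6×58×0.25×5 = 32.6 kips; take 27.0 kips (yield).
Governing: min(20.9, 27.0) = 20.9 kips → weld metal.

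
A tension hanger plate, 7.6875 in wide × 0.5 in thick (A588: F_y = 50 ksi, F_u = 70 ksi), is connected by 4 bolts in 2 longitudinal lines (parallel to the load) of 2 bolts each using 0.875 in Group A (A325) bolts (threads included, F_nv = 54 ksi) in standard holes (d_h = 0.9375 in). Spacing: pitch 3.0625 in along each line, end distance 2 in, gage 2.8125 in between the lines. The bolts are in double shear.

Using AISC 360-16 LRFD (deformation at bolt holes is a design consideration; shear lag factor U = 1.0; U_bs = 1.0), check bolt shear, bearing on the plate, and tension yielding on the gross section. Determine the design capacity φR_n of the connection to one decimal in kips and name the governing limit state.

173.0 kips (gross-section yield governs)

Bolt shear: A_b = π(0.875)²/4 = 0.60132 in². φR_n = 0.75 × 54 × 0.60132 × 4 × 2 = 194.8 kips.
Bearing (0.5 in plate, F_u = 70 ksi): end bolts L_c = 2 − 0.9375/2 = 1.53125, R_n = min(1.2×1.53125×0.5×70, 2.4×0.875×0.5×70) = 64.313 kips/bolt; interior L_c = 3.0625 − 0.9375 = 2.125, R_n = 73.5 kips/bolt. φR_n = 0.75 × (2×64.313 + 2×73.5) = 206.7 kips.
Tension yield (gross): A_g = 7.6875×0.5 = 3.8438 in². φR_n = 0.90 × 50 × 3.8438 = 173.0 kips.
Governing: min(194.8, 206.7, 173.0) = 173.0 kips → gross-section yield.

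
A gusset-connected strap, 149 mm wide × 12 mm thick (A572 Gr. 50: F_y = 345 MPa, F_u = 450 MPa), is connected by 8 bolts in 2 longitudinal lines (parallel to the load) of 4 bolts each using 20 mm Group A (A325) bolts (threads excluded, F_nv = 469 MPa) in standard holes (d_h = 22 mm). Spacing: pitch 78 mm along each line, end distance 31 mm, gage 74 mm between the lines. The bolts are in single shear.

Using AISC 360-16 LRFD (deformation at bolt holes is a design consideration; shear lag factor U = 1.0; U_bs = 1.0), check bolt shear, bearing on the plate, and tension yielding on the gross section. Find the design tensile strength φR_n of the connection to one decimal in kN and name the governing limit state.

Bolt shear: A_b = π(20)²/4 = 314.16 mm². φR_n = 0.75 × 469 × 314.16 × 8 × 1 = 884.0 kN.
Bearing (12 mm plate, F_u = 450 MPa): end bolts L_c = 31 − 22/2 = 20, R_n = min(1.2×20×12×450, 2.4×20×12×450) = 129.6 kN/bolt; interior L_c = 78 − 22 = 56, R_n = 259.2 kN/bolt. φR_n = 0.75 × (2×129.6 + 6×259.2) = 1360.8 kN.
Tension yield (gross): A_g = 149×12 = 1788 mm². φR_n = 0.90 × 345 × 1788 = 555.2 kN.
Governing: min(884.0, 1360.8, 555.2) = 555.2 kN → gross-section yield.

555.2 kN (gross-section yield governs)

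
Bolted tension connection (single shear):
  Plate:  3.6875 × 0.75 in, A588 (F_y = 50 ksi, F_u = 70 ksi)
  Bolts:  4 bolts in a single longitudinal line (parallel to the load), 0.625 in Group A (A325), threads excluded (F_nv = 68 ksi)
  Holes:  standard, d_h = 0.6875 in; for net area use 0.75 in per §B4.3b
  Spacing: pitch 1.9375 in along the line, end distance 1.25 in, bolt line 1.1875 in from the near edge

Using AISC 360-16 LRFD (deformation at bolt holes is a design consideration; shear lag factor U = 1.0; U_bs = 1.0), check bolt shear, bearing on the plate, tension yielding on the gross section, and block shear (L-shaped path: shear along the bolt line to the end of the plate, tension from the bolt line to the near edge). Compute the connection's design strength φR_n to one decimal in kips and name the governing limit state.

Bolt shear: A_b = π(0.625)²/4 = 0.3068 in². φR_n = 0.75 × 68 × 0.3068 × 4 × 1 = 62.6 kips.
Bearing (0.75 in plate, F_u = 70 ksi): end bolts L_c = 1.25 − 0.6875/2 = 0.90625, R_n = min(1.2×0.90625×0.75×70, 2.4×0.625×0.75×70) = 57.094 kips/bolt; interior L_c = 1.9375 − 0.6875 = 1.25, R_n = 78.75 kips/bolt. φR_n = 0.75 × (1×57.094 + 3×78.75) = 220.0 kips.
Tension yield (gross): A_g = 3.6875×0.75 = 2.7656 in². φR_n = 0.90 × 50 × 2.7656 = 124.5 kips.
Block shear: shear path 1×[1.25+3×1.9375] = 1×7.0625 in, A_gv = 5.2969, A_nv = 1×(7.0625 − 3.5×0.75)×0.75 = 3.3281 in²; tension to near edge: (1.1875 − 0.5×0.75)×0.75 = 0.60938 in². R_n = min(0.6×70×3.3281, 0.6×50×5.2969) + 1.0×70×0.60938 = min(139.78, 158.91) + 42.657 = 182.44 kips. φR_n = 0.75 × 182.44 = 136.8 kips.
Governing: min(62.6, 220.0, 124.5, 136.8) = 62.6 kips → bolt shear.

62.6 kips (bolt shear governs)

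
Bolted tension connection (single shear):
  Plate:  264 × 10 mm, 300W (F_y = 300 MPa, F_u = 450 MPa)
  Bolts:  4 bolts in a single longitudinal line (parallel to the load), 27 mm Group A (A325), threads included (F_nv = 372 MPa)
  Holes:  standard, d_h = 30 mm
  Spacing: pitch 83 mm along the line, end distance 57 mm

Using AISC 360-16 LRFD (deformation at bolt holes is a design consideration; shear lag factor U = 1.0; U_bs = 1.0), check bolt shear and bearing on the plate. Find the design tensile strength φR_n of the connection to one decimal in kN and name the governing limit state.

639.0 kN (bolt shear governs)

Bolt shear: A_b = π(27)²/4 = 572.56 mm². φR_n = 0.75 × 372 × 572.56 × 4 × 1 = 639.0 kN.
Bearing (10 mm plate, F_u = 450 MPa): end bolts L_c = 57 − 30/2 = 42, R_n = min(1.2×42×10×450, 2.4×27×10×450) = 226.8 kN/bolt; interior L_c = 83 − 30 = 53, R_n = 286.2 kN/bolt. φR_n = 0.75 × (1×226.8 + 3×286.2) = 814.1 kN.
Governing: min(639.0, 814.1) = 639.0 kN → bolt shear.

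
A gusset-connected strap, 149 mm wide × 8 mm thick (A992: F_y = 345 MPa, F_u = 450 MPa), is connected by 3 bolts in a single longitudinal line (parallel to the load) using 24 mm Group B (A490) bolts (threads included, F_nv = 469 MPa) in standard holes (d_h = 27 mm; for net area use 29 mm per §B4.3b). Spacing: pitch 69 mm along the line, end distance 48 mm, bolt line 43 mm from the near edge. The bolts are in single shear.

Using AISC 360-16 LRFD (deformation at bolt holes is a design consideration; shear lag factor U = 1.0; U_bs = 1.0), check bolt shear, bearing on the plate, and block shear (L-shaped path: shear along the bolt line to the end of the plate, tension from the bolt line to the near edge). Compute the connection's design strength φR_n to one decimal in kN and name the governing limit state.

Bolt shear: A_b = π(24)²/4 = 452.39 mm². φR_n = 0.75 × 469 × 452.39 × 3 × 1 = 477.4 kN.
Bearing (8 mm plate, F_u = 450 MPa): end bolts L_c = 48 − 27/2 = 34.5, R_n = min(1.2×34.5×8×450, 2.4×24×8×450) = 149.04 kN/bolt; interior L_c = 69 − 27 = 42, R_n = 181.44 kN/bolt. φR_n = 0.75 × (1×149.04 + 2×181.44) = 383.9 kN.
Block shear: shear path 1×[48+2×69] = 1×186 mm, A_gv = 1488, A_nv = 1×(186 − 2.5×29)×8 = 908 mm²; tension to near edge: (43 − 0.5×29)×8 = 228 mm². R_n = min(0.6×450×908, 0.6×345×1488) + 1.0×450×228 = min(245.16, 308.02) + 102.6 = 347.76 kN. φR_n = 0.75 × 347.76 = 260.8 kN.
Governing: min(477.4, 383.9, 260.8) = 260.8 kN → block shear.

260.8 kN (block shear governs)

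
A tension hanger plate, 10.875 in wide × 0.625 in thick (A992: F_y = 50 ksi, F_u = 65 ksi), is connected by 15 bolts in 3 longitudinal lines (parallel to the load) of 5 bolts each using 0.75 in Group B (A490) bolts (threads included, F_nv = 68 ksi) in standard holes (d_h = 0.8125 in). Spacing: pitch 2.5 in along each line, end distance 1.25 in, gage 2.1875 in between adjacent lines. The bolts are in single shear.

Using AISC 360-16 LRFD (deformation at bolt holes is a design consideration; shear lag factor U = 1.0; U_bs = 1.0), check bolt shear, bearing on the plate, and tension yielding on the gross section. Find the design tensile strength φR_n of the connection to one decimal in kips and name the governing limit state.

305.9 kips (gross-section yield governs)

Bolt shear: A_b = π(0.75)²/4 = 0.44179 in². φR_n = 0.75 × 68 × 0.44179 × 15 × 1 = 338.0 kips.
Bearing (0.625 in plate, F_u = 65 ksi): end bolts L_c = 1.25 − 0.8125/2 = 0.84375, R_n = min(1.2×0.84375×0.625×65, 2.4×0.75×0.625×65) = 41.133 kips/bolt; interior L_c = 2.5 − 0.8125 = 1.6875, R_n = 73.125 kips/bolt. φR_n = 0.75 × (3×41.133 + 12×73.125) = 750.7 kips.
Tension yield (gross): A_g = 10.875×0.625 = 6.7969 in². φR_n = 0.90 × 50 × 6.7969 = 305.9 kips.
Governing: min(338.0, 750.7, 305.9) = 305.9 kips → gross-section yield.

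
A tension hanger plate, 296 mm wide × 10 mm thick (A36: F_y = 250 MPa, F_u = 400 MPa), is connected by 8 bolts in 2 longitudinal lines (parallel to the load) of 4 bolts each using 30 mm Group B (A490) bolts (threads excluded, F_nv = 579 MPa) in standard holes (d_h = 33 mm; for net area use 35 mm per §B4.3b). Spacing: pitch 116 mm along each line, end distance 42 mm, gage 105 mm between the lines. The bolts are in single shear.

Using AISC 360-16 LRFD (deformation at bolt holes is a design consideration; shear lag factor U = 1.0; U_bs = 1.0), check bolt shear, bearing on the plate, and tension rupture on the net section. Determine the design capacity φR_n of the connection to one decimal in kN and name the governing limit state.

678.0 kN (net-section rupture governs)

Bolt shear: A_b = π(30)²/4 = 706.86 mm². φR_n = 0.75 × 579 × 706.86 × 8 × 1 = 2455.6 kN.
Bearing (10 mm plate, F_u = 400 MPa): end bolts L_c = 42 − 33/2 = 25.5, R_n = min(1.2×25.5×10×400, 2.4×30×10×400) = 122.4 kN/bolt; interior L_c = 116 − 33 = 83, R_n = 288 kN/bolt. φR_n = 0.75 × (2×122.4 + 6×288) = 1479.6 kN.
Tension rupture (net): A_n = (296 − 2×35)×10 = 2260 mm² (U = 1.0, A_e = A_n). φR_n = 0.75 × 400 × 2260 = 678.0 kN.
Governing: min(2455.6, 1479.6, 678.0) = 678.0 kN → net-section rupture.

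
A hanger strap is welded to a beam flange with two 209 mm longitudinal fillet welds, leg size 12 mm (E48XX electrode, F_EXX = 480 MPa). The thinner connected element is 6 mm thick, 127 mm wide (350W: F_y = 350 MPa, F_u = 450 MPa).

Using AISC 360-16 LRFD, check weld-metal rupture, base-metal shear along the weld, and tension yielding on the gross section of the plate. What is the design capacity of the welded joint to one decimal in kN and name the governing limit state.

Weld metal: throat = 0.707×12 = 8.484 mm, L = 2×209 = 418 mm. φR_n = 0.75 × 0.6 × 480 × 8.484 × 418 = 766.0 kN.
Base metal shear (6 mm plate): yield φR_n = 1.0×0.6×350×6×418 = 526.7 kN; rupture φR_n = 0.75×0.6×450×6×418 = 507.9 kN; take 507.9 kN (rupture).
Tension yield (gross): A_g = 127×6 = 762 mm². φR_n = 0.90 × 350 × 762 = 240.0 kN.
Governing: min(766.0, 507.9, 240.0) = 240.0 kN → gross-section yield.

240.0 kN (gross-section yield governs)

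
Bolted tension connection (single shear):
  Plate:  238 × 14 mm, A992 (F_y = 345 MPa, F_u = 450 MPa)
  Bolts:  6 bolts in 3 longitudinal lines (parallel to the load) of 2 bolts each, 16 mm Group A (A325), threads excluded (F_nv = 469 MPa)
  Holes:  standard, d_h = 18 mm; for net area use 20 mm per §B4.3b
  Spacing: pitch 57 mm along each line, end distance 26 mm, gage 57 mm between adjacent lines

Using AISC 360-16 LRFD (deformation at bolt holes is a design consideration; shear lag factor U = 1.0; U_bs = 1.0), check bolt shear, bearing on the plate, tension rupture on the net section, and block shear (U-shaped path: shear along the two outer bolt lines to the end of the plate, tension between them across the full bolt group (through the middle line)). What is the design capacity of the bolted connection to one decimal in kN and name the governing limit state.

424.3 kN (bolt shear governs)

Bolt shear: A_b = π(16)²/4 = 201.06 mm². φR_n = 0.75 × 469 × 201.06 × 6 × 1 = 424.3 kN.
Bearing (14 mm plate, F_u = 450 MPa): end bolts L_c = 26 − 18/2 = 17, R_n = min(1.2×17×14×450, 2.4×16×14×450) = 128.52 kN/bolt; interior L_c = 57 − 18 = 39, R_n = 241.92 kN/bolt. φR_n = 0.75 × (3×128.52 + 3×241.92) = 833.5 kN.
Tension rupture (net): A_n = (238 − 3×20)×14 = 2492 mm² (U = 1.0, A_e = A_n). φR_n = 0.75 × 450 × 2492 = 841.1 kN.
Block shear: shear path 2×[26+1×57] = 2×83 mm, A_gv = 2324, A_nv = 2×(83 − 1.5×20)×14 = 1484 mm²; tension across gage: (114 − 2×20)×14 = 1036 mm². R_n = min(0.6×450×1484, 0.6×345×2324) + 1.0×450×1036 = min(400.68, 481.07) + 466.2 = 866.88 kN. φR_n = 0.75 × 866.88 = 650.2 kN.
Governing: min(424.3, 833.5, 841.1, 650.2) = 424.3 kN → bolt shear.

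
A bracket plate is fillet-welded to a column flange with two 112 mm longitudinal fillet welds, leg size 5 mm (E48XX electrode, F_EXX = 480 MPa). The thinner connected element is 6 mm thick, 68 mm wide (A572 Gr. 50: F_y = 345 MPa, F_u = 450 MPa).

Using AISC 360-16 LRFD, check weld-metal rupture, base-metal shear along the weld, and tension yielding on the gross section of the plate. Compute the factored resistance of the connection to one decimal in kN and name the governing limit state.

126.7 kN (gross-section yield governs)

Weld metal: throat = 0.707×5 = 3.535 mm, L = 2×112 = 224 mm. φR_n = 0.75 × 0.6 × 480 × 3.535 × 224 = 171.0 kN.
Base metal shear (6 mm plate): yield φR_n = 1.0×0.6×345×6×224 = 278.2 kN; rupture φR_n = 0.75×0.6×450×6×224 = 272.2 kN; take 272.2 kN (rupture).
Tension yield (gross): A_g = 68×6 = 408 mm². φR_n = 0.90 × 345 × 408 = 126.7 kN.
Governing: min(171.0, 272.2, 126.7) = 126.7 kN → gross-section yield.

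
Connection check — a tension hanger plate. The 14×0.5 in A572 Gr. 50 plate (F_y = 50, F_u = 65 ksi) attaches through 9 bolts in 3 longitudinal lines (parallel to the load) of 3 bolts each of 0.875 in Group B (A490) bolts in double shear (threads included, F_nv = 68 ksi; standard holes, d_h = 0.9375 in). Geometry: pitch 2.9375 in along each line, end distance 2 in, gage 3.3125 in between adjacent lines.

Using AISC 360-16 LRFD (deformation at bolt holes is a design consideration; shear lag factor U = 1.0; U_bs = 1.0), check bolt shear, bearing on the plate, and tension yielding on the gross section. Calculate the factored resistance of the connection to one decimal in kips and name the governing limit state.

315.0 kips (gross-section yield governs)

Bolt shear: A_b = π(0.875)²/4 = 0.60132 in². φR_n = 0.75 × 68 × 0.60132 × 9 × 2 = 552.0 kips.
Bearing (0.5 in plate, F_u = 65 ksi): end bolts L_c = 2 − 0.9375/2 = 1.53125, R_n = min(1.2×1.53125×0.5×65, 2.4×0.875×0.5×65) = 59.719 kips/bolt; interior L_c = 2.9375 − 0.9375 = 2, R_n = 68.25 kips/bolt. φR_n = 0.75 × (3×59.719 + 6×68.25) = 441.5 kips.
Tension yield (gross): A_g = 14×0.5 = 7 in². φR_n = 0.90 × 50 × 7 = 315.0 kips.
Governing: min(552.0, 441.5, 315.0) = 315.0 kips → gross-section yield.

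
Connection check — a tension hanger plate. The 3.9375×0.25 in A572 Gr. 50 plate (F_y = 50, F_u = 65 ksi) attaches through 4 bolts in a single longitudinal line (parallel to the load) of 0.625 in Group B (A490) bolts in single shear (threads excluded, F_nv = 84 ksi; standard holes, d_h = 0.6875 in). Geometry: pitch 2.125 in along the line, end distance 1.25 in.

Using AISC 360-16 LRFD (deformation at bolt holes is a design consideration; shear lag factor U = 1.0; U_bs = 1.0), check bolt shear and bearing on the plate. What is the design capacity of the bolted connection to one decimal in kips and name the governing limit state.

Bolt shear: A_b = π(0.625)²/4 = 0.3068 in². φR_n = 0.75 × 84 × 0.3068 × 4 × 1 = 77.3 kips.
Bearing (0.25 in plate, F_u = 65 ksi): end bolts L_c = 1.25 − 0.6875/2 = 0.90625, R_n = min(1.2×0.90625×0.25×65, 2.4×0.625×0.25×65) = 17.672 kips/bolt; interior L_c = 2.125 − 0.6875 = 1.4375, R_n = 24.375 kips/bolt. φR_n = 0.75 × (1×17.672 + 3×24.375) = 68.1 kips.
Governing: min(77.3, 68.1) = 68.1 kips → bearing.

68.1 kips (bearing governs)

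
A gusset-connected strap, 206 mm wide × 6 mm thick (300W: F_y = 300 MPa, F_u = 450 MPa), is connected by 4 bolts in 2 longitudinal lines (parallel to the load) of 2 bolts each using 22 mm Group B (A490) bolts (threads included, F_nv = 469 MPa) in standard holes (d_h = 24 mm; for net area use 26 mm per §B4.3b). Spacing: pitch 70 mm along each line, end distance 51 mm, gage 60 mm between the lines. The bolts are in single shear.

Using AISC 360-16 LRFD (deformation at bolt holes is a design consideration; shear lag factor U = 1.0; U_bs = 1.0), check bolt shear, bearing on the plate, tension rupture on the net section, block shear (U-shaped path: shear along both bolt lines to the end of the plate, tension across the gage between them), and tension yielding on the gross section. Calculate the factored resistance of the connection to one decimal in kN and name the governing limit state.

264.9 kN (block shear governs)

Bolt shear: A_b = π(22)²/4 = 380.13 mm². φR_n = 0.75 × 469 × 380.13 × 4 × 1 = 534.8 kN.
Bearing (6 mm plate, F_u = 450 MPa): end bolts L_c = 51 − 24/2 = 39, R_n = min(1.2×39×6×450, 2.4×22×6×450) = 126.36 kN/bolt; interior L_c = 70 − 24 = 46, R_n = 142.56 kN/bolt. φR_n = 0.75 × (2×126.36 + 2×142.56) = 403.4 kN.
Tension rupture (net): A_n = (206 − 2×26)×6 = 924 mm² (U = 1.0, A_e = A_n). φR_n = 0.75 × 450 × 924 = 311.9 kN.
Block shear: shear path 2×[51+1×70] = 2×121 mm, A_gv = 1452, A_nv = 2×(121 − 1.5×26)×6 = 984 mm²; tension across gage: (60 − 1×26)×6 = 204 mm². R_n = min(0.6×450×984, 0.6×300×1452) + 1.0×450×204 = min(265.68, 261.36) + 91.8 = 353.16 kN. φR_n = 0.75 × 353.16 = 264.9 kN.
Tension yield (gross): A_g = 206×6 = 1236 mm². φR_n = 0.90 × 300 × 1236 = 333.7 kN.
Governing: min(534.8, 403.4, 311.9, 264.9, 333.7) = 264.9 kN → block shear.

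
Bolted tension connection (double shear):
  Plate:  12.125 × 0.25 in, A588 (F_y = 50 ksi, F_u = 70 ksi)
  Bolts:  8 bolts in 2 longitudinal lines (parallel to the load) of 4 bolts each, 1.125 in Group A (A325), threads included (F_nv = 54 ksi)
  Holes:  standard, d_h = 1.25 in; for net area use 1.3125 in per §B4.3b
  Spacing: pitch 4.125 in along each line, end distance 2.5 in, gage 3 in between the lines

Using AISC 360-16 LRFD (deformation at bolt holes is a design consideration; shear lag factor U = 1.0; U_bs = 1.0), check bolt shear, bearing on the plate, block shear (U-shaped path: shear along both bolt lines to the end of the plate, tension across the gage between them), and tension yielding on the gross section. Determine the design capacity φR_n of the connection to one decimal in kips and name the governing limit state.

136.4 kips (gross-section yield governs)

Bolt shear: A_b = π(1.125)²/4 = 0.99402 in². φR_n = 0.75 × 54 × 0.99402 × 8 × 2 = 644.1 kips.
Bearing (0.25 in plate, F_u = 70 ksi): end bolts L_c = 2.5 − 1.25/2 = 1.875, R_n = min(1.2×1.875×0.25×70, 2.4×1.125×0.25×70) = 39.375 kips/bolt; interior L_c = 4.125 − 1.25 = 2.875, R_n = 47.25 kips/bolt. φR_n = 0.75 × (2×39.375 + 6×47.25) = 271.7 kips.
Block shear: shear path 2×[2.5+3×4.125] = 2×14.875 in, A_gv = 7.4375, A_nv = 2×(14.875 − 3.5×1.3125)×0.25 = 5.1406 in²; tension across gage: (3 − 1×1.3125)×0.25 = 0.42188 in². R_n = min(0.6×70×5.1406, 0.6×50×7.4375) + 1.0×70×0.42188 = min(215.91, 223.13) + 29.532 = 245.44 kips. φR_n = 0.75 × 245.44 = 184.1 kips.
Tension yield (gross): A_g = 12.125×0.25 = 3.0313 in². φR_n = 0.90 × 50 × 3.0313 = 136.4 kips.
Governing: min(644.1, 271.7, 184.1, 136.4) = 136.4 kips → gross-section yield.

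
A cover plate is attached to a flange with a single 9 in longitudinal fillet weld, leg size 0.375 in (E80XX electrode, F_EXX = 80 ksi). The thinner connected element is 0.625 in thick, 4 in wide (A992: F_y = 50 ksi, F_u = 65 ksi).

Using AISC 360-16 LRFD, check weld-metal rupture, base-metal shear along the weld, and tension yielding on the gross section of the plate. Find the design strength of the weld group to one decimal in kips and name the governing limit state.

Weld metal: throat = 0.707×0.375 = 0.26513 in, L = 9 in. φR_n = 0.75 × 0.6 × 80 × 0.26513 × 9 = 85.9 kips.
Base metal shear (0.625 in plate): yield φR_n = 1.0×0.6×50×0.625×9 = 168.8 kips; rupture φR_n = 0.75×0.6×65×0.625×9 = 164.5 kips; take 164.5 kips (rupture).
Tension yield (gross): A_g = 4×0.625 = 2.5 in². φR_n = 0.90 × 50 × 2.5 = 112.5 kips.
Governing: min(85.9, 164.5, 112.5) = 85.9 kips → weld metal.

85.9 kips (weld metal governs)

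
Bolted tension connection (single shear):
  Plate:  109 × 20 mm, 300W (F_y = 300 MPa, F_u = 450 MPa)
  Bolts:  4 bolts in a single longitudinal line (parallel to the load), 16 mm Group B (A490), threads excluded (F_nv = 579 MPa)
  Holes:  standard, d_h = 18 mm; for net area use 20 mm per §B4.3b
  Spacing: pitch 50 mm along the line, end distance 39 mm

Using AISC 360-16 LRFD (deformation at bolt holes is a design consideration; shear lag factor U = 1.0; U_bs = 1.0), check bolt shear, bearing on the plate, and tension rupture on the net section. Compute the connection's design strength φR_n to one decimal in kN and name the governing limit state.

349.2 kN (bolt shear governs)

Bolt shear: A_b = π(16)²/4 = 201.06 mm². φR_n = 0.75 × 579 × 201.06 × 4 × 1 = 349.2 kN.
Bearing (20 mm plate, F_u = 450 MPa): end bolts L_c = 39 − 18/2 = 30, R_n = min(1.2×30×20×450, 2.4×16×20×450) = 324 kN/bolt; interior L_c = 50 − 18 = 32, R_n = 345.6 kN/bolt. φR_n = 0.75 × (1×324 + 3×345.6) = 1020.6 kN.
Tension rupture (net): A_n = (109 − 1×20)×20 = 1780 mm² (U = 1.0, A_e = A_n). φR_n = 0.75 × 450 × 1780 = 600.8 kN.
Governing: min(349.2, 1020.6, 600.8) = 349.2 kN → bolt shear.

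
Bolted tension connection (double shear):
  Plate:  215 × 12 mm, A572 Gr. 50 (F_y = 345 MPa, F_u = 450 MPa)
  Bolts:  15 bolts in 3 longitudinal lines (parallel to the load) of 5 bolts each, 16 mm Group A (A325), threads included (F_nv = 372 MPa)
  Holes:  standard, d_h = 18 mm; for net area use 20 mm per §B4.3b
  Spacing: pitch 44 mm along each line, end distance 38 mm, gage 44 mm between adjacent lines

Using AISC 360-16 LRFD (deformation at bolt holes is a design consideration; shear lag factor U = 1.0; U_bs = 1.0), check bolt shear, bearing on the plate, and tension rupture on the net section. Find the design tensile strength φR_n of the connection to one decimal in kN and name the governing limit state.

Bolt shear: A_b = π(16)²/4 = 201.06 mm². φR_n = 0.75 × 372 × 201.06 × 15 × 2 = 1682.9 kN.
Bearing (12 mm plate, F_u = 450 MPa): end bolts L_c = 38 − 18/2 = 29, R_n = min(1.2×29×12×450, 2.4×16×12×450) = 187.92 kN/bolt; interior L_c = 44 − 18 = 26, R_n = 168.48 kN/bolt. φR_n = 0.75 × (3×187.92 + 12×168.48) = 1939.1 kN.
Tension rupture (net): A_n = (215 − 3×20)×12 = 1860 mm² (U = 1.0, A_e = A_n). φR_n = 0.75 × 450 × 1860 = 627.8 kN.
Governing: min(1682.9, 1939.1, 627.8) = 627.8 kN → net-section rupture.

627.8 kN (net-section rupture governs)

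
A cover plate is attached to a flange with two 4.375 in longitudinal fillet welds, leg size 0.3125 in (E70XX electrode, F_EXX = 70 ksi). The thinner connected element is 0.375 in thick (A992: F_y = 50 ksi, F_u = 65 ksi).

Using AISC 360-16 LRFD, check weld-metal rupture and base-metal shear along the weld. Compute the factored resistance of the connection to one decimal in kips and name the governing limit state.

Weld metal: throat = 0.707×0.3125 = 0.22094 in, L = 2×4.375 = 8.75 in. φR_n = 0.75 × 0.6 × 70 × 0.22094 × 8.75 = 60.9 kips.
Base metal shear (0.375 in plate): yield φR_n = 1.0×0.6×50×0.375×8.75 = 98.4 kips; rupture φR_n = 0.75×0.6×65×0.375×8.75 = 96.0 kips; take 96.0 kips (rupture).
Governing: min(60.9, 96.0) = 60.9 kips → weld metal.

60.9 kips (weld metal governs)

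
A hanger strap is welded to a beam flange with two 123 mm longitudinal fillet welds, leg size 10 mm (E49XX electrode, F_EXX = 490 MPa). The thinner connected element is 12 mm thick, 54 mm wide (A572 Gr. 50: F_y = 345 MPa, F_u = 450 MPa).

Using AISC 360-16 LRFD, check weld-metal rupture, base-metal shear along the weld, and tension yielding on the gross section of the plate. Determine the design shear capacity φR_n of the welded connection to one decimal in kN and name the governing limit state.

Weld metal: throat = 0.707×10 = 7.07 mm, L = 2×123 = 246 mm. φR_n = 0.75 × 0.6 × 490 × 7.07 × 246 = 383.5 kN.
Base metal shear (12 mm plate): yield φR_n = 1.0×0.6×345×12×246 = 611.1 kN; rupture φR_n = 0.75×0.6×450×12×246 = 597.8 kN; take 597.8 kN (rupture).
Tension yield (gross): A_g = 54×12 = 648 mm². φR_n = 0.90 × 345 × 648 = 201.2 kN.
Governing: min(383.5, 597.8, 201.2) = 201.2 kN → gross-section yield.

201.2 kN (gross-section yield governs)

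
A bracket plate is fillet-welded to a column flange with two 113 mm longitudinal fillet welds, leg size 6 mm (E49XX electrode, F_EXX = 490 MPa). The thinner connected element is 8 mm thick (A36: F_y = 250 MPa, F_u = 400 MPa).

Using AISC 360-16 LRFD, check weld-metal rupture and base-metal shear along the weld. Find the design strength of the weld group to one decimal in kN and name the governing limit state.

Weld metal: throat = 0.707×6 = 4.242 mm, L = 2×113 = 226 mm. φR_n = 0.75 × 0.6 × 490 × 4.242 × 226 = 211.4 kN.
Base metal shear (8 mm plate): yield φR_n = 1.0×0.6×250×8×226 = 271.2 kN; rupture φR_n = 0.75×0.6×400×8×226 = 325.4 kN; take 271.2 kN (yield).
Governing: min(211.4, 271.2) = 211.4 kN → weld metal.

211.4 kN (weld metal governs)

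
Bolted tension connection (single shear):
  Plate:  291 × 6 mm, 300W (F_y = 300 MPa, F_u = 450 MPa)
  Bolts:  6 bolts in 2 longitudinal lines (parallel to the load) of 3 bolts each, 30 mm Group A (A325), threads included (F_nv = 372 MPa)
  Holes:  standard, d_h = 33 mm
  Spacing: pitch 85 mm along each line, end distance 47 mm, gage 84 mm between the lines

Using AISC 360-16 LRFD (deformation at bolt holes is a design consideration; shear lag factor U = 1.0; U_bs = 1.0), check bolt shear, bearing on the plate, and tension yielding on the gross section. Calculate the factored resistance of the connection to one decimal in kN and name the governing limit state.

471.4 kN (gross-section yield governs)

Bolt shear: A_b = π(30)²/4 = 706.86 mm². φR_n = 0.75 × 372 × 706.86 × 6 × 1 = 1183.3 kN.
Bearing (6 mm plate, F_u = 450 MPa): end bolts L_c = 47 − 33/2 = 30.5, R_n = min(1.2×30.5×6×450, 2.4×30×6×450) = 98.82 kN/bolt; interior L_c = 85 − 33 = 52, R_n = 168.48 kN/bolt. φR_n = 0.75 × (2×98.82 + 4×168.48) = 653.7 kN.
Tension yield (gross): A_g = 291×6 = 1746 mm². φR_n = 0.90 × 300 × 1746 = 471.4 kN.
Governing: min(1183.3, 653.7, 471.4) = 471.4 kN → gross-section yield.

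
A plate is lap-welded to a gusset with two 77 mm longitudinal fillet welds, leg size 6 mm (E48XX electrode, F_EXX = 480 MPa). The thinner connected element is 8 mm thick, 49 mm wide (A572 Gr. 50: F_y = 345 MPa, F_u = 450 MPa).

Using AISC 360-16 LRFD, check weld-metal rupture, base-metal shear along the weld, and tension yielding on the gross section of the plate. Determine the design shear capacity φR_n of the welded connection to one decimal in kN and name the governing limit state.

121.7 kN (gross-section yield governs)

Weld metal: throat = 0.707×6 = 4.242 mm, L = 2×77 = 154 mm. φR_n = 0.75 × 0.6 × 480 × 4.242 × 154 = 141.1 kN.
Base metal shear (8 mm plate): yield φR_n = 1.0×0.6×345×8×154 = 255.0 kN; rupture φR_n = 0.75×0.6×450×8×154 = 249.5 kN; take 249.5 kN (rupture).
Tension yield (gross): A_g = 49×8 = 392 mm². φR_n = 0.90 × 345 × 392 = 121.7 kN.
Governing: min(141.1, 249.5, 121.7) = 121.7 kN → gross-section yield.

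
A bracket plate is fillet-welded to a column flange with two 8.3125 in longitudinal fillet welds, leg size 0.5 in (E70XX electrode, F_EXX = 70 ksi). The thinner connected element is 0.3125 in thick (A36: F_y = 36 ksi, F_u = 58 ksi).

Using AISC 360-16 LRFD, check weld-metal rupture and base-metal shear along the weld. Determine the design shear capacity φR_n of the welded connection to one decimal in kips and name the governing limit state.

Weld metal: throat = 0.707×0.5 = 0.3535 in, L = 2×8.3125 = 16.625 in. φR_n = 0.75 × 0.6 × 70 × 0.3535 × 16.625 = 185.1 kips.
Base metal shear (0.3125 in plate): yield φR_n = 1.0×0.6×36×0.3125×16.625 = 112.2 kips; rupture φR_n = 0.75×0.6×58×0.3125×16.625 = 135.6 kips; take 112.2 kips (yield).
Governing: min(185.1, 112.2) = 112.2 kips → base-metal shear.

112.2 kips (base-metal shear governs)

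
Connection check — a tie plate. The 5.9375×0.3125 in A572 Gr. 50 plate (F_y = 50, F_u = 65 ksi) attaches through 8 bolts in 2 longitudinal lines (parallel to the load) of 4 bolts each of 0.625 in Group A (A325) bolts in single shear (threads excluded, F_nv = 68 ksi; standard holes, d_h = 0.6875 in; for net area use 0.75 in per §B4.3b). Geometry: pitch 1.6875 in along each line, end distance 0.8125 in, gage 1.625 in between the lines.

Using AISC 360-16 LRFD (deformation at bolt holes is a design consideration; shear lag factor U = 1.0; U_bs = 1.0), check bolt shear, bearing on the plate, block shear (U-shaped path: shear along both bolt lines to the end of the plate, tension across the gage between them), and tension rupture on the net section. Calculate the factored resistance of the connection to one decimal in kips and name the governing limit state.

67.6 kips (net-section rupture governs)

Bolt shear: A_b = π(0.625)²/4 = 0.3068 in². φR_n = 0.75 × 68 × 0.3068 × 8 × 1 = 125.2 kips.
Bearing (0.3125 in plate, F_u = 65 ksi): end bolts L_c = 0.8125 − 0.6875/2 = 0.46875, R_n = min(1.2×0.46875×0.3125×65, 2.4×0.625×0.3125×65) = 11.426 kips/bolt; interior L_c = 1.6875 − 0.6875 = 1, R_n = 24.375 kips/bolt. φR_n = 0.75 × (2×11.426 + 6×24.375) = 126.8 kips.
Block shear: shear path 2×[0.8125+3×1.6875] = 2×5.875 in, A_gv = 3.6719, A_nv = 2×(5.875 − 3.5×0.75)×0.3125 = 2.0313 in²; tension across gage: (1.625 − 1×0.75)×0.3125 = 0.27344 in². R_n = min(0.6×65×2.0313, 0.6×50×3.6719) + 1.0×65×0.27344 = min(79.221, 110.16) + 17.774 = 96.995 kips. φR_n = 0.75 × 96.995 = 72.7 kips.
Tension rupture (net): A_n = (5.9375 − 2×0.75)×0.3125 = 1.3867 in² (U = 1.0, A_e = A_n). φR_n = 0.75 × 65 × 1.3867 = 67.6 kips.
Governing: min(125.2, 126.8, 72.7, 67.6) = 67.6 kips → net-section rupture.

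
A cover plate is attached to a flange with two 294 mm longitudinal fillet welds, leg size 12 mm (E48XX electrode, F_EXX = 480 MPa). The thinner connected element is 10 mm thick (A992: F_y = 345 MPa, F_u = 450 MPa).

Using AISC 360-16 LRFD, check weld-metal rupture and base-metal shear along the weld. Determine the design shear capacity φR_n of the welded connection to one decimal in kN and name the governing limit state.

1077.5 kN (weld metal governs)

Weld metal: throat = 0.707×12 = 8.484 mm, L = 2×294 = 588 mm. φR_n = 0.75 × 0.6 × 480 × 8.484 × 588 = 1077.5 kN.
Base metal shear (10 mm plate): yield φR_n = 1.0×0.6×345×10×588 = 1217.2 kN; rupture φR_n = 0.75×0.6×450×10×588 = 1190.7 kN; take 1190.7 kN (rupture).
Governing: min(1077.5, 1190.7) = 1077.5 kN → weld metal.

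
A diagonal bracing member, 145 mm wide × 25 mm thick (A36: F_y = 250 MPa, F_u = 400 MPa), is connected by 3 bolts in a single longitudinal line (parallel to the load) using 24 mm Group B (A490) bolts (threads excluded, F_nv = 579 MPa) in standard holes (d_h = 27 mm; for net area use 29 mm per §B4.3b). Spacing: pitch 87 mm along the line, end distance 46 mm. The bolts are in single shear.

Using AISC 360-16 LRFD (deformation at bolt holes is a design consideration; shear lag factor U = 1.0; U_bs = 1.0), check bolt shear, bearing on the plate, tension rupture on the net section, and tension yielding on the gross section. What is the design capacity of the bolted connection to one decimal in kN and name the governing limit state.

589.4 kN (bolt shear governs)

Bolt shear: A_b = π(24)²/4 = 452.39 mm². φR_n = 0.75 × 579 × 452.39 × 3 × 1 = 589.4 kN.
Bearing (25 mm plate, F_u = 400 MPa): end bolts L_c = 46 − 27/2 = 32.5, R_n = min(1.2×32.5×25×400, 2.4×24×25×400) = 390 kN/bolt; interior L_c = 87 − 27 = 60, R_n = 576 kN/bolt. φR_n = 0.75 × (1×390 + 2×576) = 1156.5 kN.
Tension rupture (net): A_n = (145 − 1×29)×25 = 2900 mm² (U = 1.0, A_e = A_n). φR_n = 0.75 × 400 × 2900 = 870.0 kN.
Tension yield (gross): A_g = 145×25 = 3625 mm². φR_n = 0.90 × 250 × 3625 = 815.6 kN.
Governing: min(589.4, 1156.5, 870.0, 815.6) = 589.4 kN → bolt shear.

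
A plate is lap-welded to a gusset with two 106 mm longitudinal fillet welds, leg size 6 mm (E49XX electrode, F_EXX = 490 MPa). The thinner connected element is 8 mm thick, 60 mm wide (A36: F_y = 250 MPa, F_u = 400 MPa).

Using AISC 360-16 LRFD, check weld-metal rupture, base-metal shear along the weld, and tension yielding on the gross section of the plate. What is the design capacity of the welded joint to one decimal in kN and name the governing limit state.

108.0 kN (gross-section yield governs)

Weld metal: throat = 0.707×6 = 4.242 mm, L = 2×106 = 212 mm. φR_n = 0.75 × 0.6 × 490 × 4.242 × 212 = 198.3 kN.
Base metal shear (8 mm plate): yield φR_n = 1.0×0.6×250×8×212 = 254.4 kN; rupture φR_n = 0.75×0.6×400×8×212 = 305.3 kN; take 254.4 kN (yield).
Tension yield (gross): A_g = 60×8 = 480 mm². φR_n = 0.90 × 250 × 480 = 108.0 kN.
Governing: min(198.3, 254.4, 108.0) = 108.0 kN → gross-section yield.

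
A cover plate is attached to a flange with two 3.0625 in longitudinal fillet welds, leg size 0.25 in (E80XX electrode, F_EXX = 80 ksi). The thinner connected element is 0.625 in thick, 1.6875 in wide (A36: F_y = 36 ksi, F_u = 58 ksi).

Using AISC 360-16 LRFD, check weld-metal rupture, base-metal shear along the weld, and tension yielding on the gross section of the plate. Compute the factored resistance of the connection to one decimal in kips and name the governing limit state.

Weld metal: throat = 0.707×0.25 = 0.17675 in, L = 2×3.0625 = 6.125 in. φR_n = 0.75 × 0.6 × 80 × 0.17675 × 6.125 = 39.0 kips.
Base metal shear (0.625 in plate): yield φR_n = 1.0×0.6×36×0.625×6.125 = 82.7 kips; rupture φR_n = 0.75×0.6×58×0.625×6.125 = 99.9 kips; take 82.7 kips (yield).
Tension yield (gross): A_g = 1.6875×0.625 = 1.0547 in². φR_n = 0.90 × 36 × 1.0547 = 34.2 kips.
Governing: min(39.0, 82.7, 34.2) = 34.2 kips → gross-section yield.

34.2 kips (gross-section yield governs)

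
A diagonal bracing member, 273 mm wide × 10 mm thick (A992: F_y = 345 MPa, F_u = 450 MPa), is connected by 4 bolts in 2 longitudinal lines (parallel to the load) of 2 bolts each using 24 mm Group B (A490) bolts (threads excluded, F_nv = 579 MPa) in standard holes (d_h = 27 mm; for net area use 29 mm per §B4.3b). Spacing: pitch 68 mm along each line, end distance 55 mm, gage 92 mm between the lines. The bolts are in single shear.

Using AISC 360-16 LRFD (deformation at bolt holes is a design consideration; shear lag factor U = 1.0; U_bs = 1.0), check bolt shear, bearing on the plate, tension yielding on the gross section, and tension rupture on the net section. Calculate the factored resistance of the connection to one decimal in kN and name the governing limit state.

668.3 kN (bearing governs)

Bolt shear: A_b = π(24)²/4 = 452.39 mm². φR_n = 0.75 × 579 × 452.39 × 4 × 1 = 785.8 kN.
Bearing (10 mm plate, F_u = 450 MPa): end bolts L_c = 55 − 27/2 = 41.5, R_n = min(1.2×41.5×10×450, 2.4×24×10×450) = 224.1 kN/bolt; interior L_c = 68 − 27 = 41, R_n = 221.4 kN/bolt. φR_n = 0.75 × (2×224.1 + 2×221.4) = 668.3 kN.
Tension yield (gross): A_g = 273×10 = 2730 mm². φR_n = 0.90 × 345 × 2730 = 847.7 kN.
Tension rupture (net): A_n = (273 − 2×29)×10 = 2150 mm² (U = 1.0, A_e = A_n). φR_n = 0.75 × 450 × 2150 = 725.6 kN.
Governing: min(785.8, 668.3, 847.7, 725.6) = 668.3 kN → bearing.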